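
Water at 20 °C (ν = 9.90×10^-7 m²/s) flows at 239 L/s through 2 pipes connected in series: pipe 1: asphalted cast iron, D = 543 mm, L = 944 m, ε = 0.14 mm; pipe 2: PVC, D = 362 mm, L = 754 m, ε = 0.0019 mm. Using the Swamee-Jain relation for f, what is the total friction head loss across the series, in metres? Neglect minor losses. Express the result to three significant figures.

H ≈ 8.40 m

Pipe 1: V = 1.032 m/s, Re = 5.66×10^5, ε/D = 2.58×10^-4, f = 0.01588, h_1 = f(L/D)V²/2g = 1.499 m
Pipe 2: V = 2.322 m/s, Re = 8.49×10^5, ε/D = 5.25×10^-6, f = 0.01205, h_2 = f(L/D)V²/2g = 6.899 m
Series → Q common, losses add: H = Σh = 8.398 m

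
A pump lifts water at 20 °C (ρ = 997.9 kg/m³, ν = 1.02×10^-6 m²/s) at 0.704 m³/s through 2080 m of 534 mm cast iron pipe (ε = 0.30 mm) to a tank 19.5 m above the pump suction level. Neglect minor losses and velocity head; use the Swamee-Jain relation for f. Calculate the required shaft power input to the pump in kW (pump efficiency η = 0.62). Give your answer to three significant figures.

P_shaft ≈ 599 kW

V = 4Q/(πD²) = 3.143 m/s; Re = 1.65×10^6; ε/D = 5.62×10^-4; f = 0.01751
h_f = f(L/D)V²/2g = 34.35 m
Total head H = z + h_f = 19.5 + 34.35 = 53.85 m
P_hyd = ρgQH = 997.9·9.81·0.704·53.85 = 371.1 kW
P_shaft = P_hyd/η = 371.1/0.62 = 598.5 kW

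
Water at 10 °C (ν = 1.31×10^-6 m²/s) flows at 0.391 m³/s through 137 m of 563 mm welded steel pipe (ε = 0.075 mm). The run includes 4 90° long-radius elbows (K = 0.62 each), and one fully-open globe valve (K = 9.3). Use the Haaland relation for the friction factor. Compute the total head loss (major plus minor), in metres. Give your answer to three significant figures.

V = 4Q/(πD²) = 1.571 m/s; V²/2g = 0.1257 m
Re = 6.75×10^5, ε/D = 1.33×10^-4 → f = 0.01422 (Haaland)
Major: h_f = f(L/D)·V²/2g = 0.01422·243.3·0.1257 = 0.4349 m
Minor: ΣK = 11.8; h_m = ΣK·V²/2g = 1.481 m
Total H_L = 0.4349 + 1.481 = 1.916 m

H_L ≈ 1.92 m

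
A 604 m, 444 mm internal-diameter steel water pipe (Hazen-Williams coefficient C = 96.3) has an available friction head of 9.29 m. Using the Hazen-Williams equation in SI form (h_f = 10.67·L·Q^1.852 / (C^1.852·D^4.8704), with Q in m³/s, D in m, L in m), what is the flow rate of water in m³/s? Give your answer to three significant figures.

Rearranging: Q = [h_f·C^1.852·D^4.8704 / (10.67·L)]^(1/1.852)
Q = [9.29·96.3^1.852·0.444^4.8704 / (10.67·604)]^0.540 = 0.3328 m³/s

Q ≈ 0.333 m³/s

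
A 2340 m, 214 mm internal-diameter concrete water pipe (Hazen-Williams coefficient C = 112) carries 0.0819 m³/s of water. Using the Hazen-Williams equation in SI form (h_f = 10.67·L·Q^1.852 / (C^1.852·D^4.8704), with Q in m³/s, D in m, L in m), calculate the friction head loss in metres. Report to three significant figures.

h_f = 10.67·2340·0.0819^1.852 / (112^1.852·0.214^4.8704) = 70.92 m

h_f ≈ 70.9 m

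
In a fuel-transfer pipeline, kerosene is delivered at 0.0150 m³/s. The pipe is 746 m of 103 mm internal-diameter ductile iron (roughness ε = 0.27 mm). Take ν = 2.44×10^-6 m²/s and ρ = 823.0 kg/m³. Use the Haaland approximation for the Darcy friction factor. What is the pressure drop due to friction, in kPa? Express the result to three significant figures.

Δp ≈ 260 kPa

V = 4Q/(πD²) = 4·0.0150/(π·0.103²) = 1.800 m/s
Re = VD/ν = 1.800·0.103/2.44×10^-6 = 7.60×10^4 → turbulent
ε/D = 0.27/103 = 0.00262
Haaland: f = 0.02690
h_f = f(L/D)V²/(2g) = 0.02690·(746/0.103)·1.800²/(2·9.81) = 32.18 m
Δp = ρg·h_f = 823.0·9.81·32.18 = 259.8 kPa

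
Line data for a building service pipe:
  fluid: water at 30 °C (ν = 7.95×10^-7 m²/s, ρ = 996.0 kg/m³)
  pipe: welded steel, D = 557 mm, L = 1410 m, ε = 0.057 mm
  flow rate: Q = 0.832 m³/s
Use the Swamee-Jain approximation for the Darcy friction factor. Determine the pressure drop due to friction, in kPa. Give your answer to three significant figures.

V = 4Q/(πD²) = 4·0.832/(π·0.557²) = 3.414 m/s
Re = VD/ν = 3.414·0.557/7.95×10^-7 = 2.39×10^6 → turbulent
ε/D = 0.057/557 = 1.02×10^-4
Swamee-Jain: f = 0.01280
h_f = f(L/D)V²/(2g) = 0.01280·(1410/0.557)·3.414²/(2·9.81) = 19.26 m
Δp = ρg·h_f = 996.0·9.81·19.26 = 188.1 kPa

Δp ≈ 188 kPa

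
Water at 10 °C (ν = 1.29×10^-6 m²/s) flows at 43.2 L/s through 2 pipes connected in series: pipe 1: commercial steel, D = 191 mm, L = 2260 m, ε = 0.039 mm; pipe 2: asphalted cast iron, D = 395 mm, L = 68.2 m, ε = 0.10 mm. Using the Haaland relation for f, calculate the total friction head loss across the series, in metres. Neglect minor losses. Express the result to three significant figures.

Pipe 1: V = 1.508 m/s, Re = 2.23×10^5, ε/D = 2.04×10^-4, f = 0.01666, h_1 = f(L/D)V²/2g = 22.84 m
Pipe 2: V = 0.3525 m/s, Re = 1.08×10^5, ε/D = 2.53×10^-4, f = 0.01875, h_2 = f(L/D)V²/2g = 0.02051 m
Series → Q common, losses add: H = Σh = 22.86 m

H ≈ 22.9 m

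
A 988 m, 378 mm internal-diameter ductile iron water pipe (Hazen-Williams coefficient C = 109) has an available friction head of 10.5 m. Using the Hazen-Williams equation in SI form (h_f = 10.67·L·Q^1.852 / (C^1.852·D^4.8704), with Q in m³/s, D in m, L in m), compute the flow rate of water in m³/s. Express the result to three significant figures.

Rearranging: Q = [h_f·C^1.852·D^4.8704 / (10.67·L)]^(1/1.852)
Q = [10.5·109^1.852·0.378^4.8704 / (10.67·988)]^0.540 = 0.2021 m³/s

Q ≈ 0.202 m³/s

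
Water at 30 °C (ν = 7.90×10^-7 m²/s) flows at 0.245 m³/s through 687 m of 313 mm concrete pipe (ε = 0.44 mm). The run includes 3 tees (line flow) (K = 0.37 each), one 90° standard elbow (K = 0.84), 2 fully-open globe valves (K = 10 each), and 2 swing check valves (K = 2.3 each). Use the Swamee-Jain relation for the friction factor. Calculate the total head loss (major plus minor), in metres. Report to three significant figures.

H_L ≈ 38.3 m

V = 4Q/(πD²) = 3.184 m/s; V²/2g = 0.5167 m
Re = 1.26×10^6, ε/D = 0.00141 → f = 0.02163 (Swamee-Jain)
Major: h_f = f(L/D)·V²/2g = 0.02163·2195·0.5167 = 24.53 m
Minor: ΣK = 26.6; h_m = ΣK·V²/2g = 13.72 m
Total H_L = 24.53 + 13.72 = 38.25 m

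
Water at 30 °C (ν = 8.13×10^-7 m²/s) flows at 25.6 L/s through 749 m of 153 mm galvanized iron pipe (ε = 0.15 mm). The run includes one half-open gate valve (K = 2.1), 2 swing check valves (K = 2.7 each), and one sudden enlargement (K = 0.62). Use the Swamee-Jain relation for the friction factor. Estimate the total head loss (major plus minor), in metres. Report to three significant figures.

V = 4Q/(πD²) = 1.392 m/s; V²/2g = 0.09882 m
Re = 2.62×10^5, ε/D = 9.80×10^-4 → f = 0.02080 (Swamee-Jain)
Major: h_f = f(L/D)·V²/2g = 0.02080·4895·0.09882 = 10.06 m
Minor: ΣK = 8.12; h_m = ΣK·V²/2g = 0.8024 m
Total H_L = 10.06 + 0.8024 = 10.86 m

H_L ≈ 10.9 m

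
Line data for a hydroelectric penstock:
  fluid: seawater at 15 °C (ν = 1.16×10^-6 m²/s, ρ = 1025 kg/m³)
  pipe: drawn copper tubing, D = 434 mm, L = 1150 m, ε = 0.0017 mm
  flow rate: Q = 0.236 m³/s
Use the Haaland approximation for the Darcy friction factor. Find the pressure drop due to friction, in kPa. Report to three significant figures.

V = 4Q/(πD²) = 4·0.236/(π·0.434²) = 1.595 m/s
Re = VD/ν = 1.595·0.434/1.16×10^-6 = 5.97×10^5 → turbulent
ε/D = 0.0017/434 = 3.92×10^-6
Haaland: f = 0.01271
h_f = f(L/D)V²/(2g) = 0.01271·(1150/0.434)·1.595²/(2·9.81) = 4.368 m
Δp = ρg·h_f = 1025·9.81·4.368 = 43.92 kPa

Δp ≈ 43.9 kPa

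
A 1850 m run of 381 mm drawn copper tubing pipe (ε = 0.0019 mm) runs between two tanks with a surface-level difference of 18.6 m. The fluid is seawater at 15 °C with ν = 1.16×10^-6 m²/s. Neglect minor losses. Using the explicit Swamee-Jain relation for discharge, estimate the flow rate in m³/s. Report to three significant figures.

Q ≈ 0.283 m³/s

Swamee-Jain (Type II): Q = -0.965·√(gD⁵h_f/L)·ln[ε/(3.7D) + √(3.17ν²L/(gD³h_f))]
√(gD⁵h_f/L) = √(9.81·0.381⁵·18.6/1850) = 0.02814
ε/(3.7D) = 1.35×10^-6; √(3.17ν²L/(gD³h_f)) = 2.80×10^-5
Q = -0.965·0.02814·ln(2.931×10^-5) = 0.2834 m³/s
Check: V = 2.49 m/s, Re = 8.17×10^5, f = 0.01212, h_f = 18.5 m ≈ 18.6 m ✓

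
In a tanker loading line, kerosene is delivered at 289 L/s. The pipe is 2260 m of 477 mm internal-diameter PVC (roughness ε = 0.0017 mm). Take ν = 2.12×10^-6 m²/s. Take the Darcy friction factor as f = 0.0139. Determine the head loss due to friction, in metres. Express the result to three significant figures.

V = 4Q/(πD²) = 4·0.289/(π·0.477²) = 1.617 m/s
h_f = f(L/D)V²/(2g) = 0.01390·(2260/0.477)·1.617²/(2·9.81) = 8.779 m

h_f ≈ 8.78 m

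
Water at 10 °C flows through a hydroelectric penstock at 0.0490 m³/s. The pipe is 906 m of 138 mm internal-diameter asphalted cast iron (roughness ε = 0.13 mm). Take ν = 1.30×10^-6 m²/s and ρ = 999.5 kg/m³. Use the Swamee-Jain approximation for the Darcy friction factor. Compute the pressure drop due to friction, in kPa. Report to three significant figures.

Δp ≈ 717 kPa

V = 4Q/(πD²) = 4·0.0490/(π·0.138²) = 3.276 m/s
Re = VD/ν = 3.276·0.138/1.30×10^-6 = 3.48×10^5 → turbulent
ε/D = 0.13/138 = 9.42×10^-4
Swamee-Jain: f = 0.02037
h_f = f(L/D)V²/(2g) = 0.02037·(906/0.138)·3.276²/(2·9.81) = 73.15 m
Δp = ρg·h_f = 999.5·9.81·73.15 = 717.2 kPa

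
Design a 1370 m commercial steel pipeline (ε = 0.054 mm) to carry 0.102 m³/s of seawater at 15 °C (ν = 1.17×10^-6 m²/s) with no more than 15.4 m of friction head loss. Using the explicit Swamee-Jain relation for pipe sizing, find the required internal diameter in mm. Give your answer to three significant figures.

Swamee-Jain (Type III): D = 0.66·[ε^1.25·(LQ²/(gh_f))^4.75 + ν·Q^9.4·(L/(gh_f))^5.2]^0.04
LQ²/(gh_f) = 0.09435; L/(gh_f) = 9.068
Term 1 = ε^1.25·(…)^4.75 = 6.24×10^-11; Term 2 = ν·Q^9.4·(…)^5.2 = 5.35×10^-11
D = 0.66·(6.24×10^-11 + 5.35×10^-11)^0.04 = 0.2643 m = 264 mm
Check: V = 1.86 m/s, Re = 4.20×10^5, f = 0.01580, h_f = 14.4 m ≈ 15.4 m ✓

D ≈ 264 mm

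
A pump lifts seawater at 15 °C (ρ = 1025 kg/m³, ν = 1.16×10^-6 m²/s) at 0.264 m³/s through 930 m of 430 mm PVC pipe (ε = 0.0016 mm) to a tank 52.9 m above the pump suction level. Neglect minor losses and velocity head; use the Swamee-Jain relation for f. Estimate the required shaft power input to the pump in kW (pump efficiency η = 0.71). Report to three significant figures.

P_shaft ≈ 215 kW

V = 4Q/(πD²) = 1.818 m/s; Re = 6.74×10^5; ε/D = 3.72×10^-6; f = 0.01249
h_f = f(L/D)V²/2g = 4.551 m
Total head H = z + h_f = 52.9 + 4.551 = 57.45 m
P_hyd = ρgQH = 1025·9.81·0.264·57.45 = 152.5 kW
P_shaft = P_hyd/η = 152.5/0.71 = 214.8 kW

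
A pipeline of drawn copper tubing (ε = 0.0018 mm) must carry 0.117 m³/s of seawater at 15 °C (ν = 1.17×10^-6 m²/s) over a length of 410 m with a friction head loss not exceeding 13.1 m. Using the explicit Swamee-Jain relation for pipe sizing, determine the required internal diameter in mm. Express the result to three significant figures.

D ≈ 217 mm

Swamee-Jain (Type III): D = 0.66·[ε^1.25·(LQ²/(gh_f))^4.75 + ν·Q^9.4·(L/(gh_f))^5.2]^0.04
LQ²/(gh_f) = 0.04367; L/(gh_f) = 3.190
Term 1 = ε^1.25·(…)^4.75 = 2.29×10^-14; Term 2 = ν·Q^9.4·(…)^5.2 = 8.49×10^-13
D = 0.66·(2.29×10^-14 + 8.49×10^-13)^0.04 = 0.2174 m = 217 mm
Check: V = 3.15 m/s, Re = 5.86×10^5, f = 0.01287, h_f = 12.3 m ≈ 13.1 m ✓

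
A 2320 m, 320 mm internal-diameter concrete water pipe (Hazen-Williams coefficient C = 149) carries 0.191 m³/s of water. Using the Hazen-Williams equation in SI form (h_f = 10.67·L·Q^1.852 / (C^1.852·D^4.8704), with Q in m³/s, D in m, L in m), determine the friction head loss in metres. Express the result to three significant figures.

h_f ≈ 28.0 m

h_f = 10.67·2320·0.191^1.852 / (149^1.852·0.320^4.8704) = 28.02 m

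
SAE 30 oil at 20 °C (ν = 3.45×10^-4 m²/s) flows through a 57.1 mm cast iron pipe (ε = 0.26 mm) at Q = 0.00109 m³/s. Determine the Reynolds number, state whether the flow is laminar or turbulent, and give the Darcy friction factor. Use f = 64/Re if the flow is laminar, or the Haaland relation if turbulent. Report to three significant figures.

V = 4Q/(πD²) = 0.4257 m/s
Re = VD/ν = 0.4257·0.0571/3.45×10^-4 = 70.5
Re < 2300 → laminar → f = 64/Re = 0.9084

Re ≈ 70.5; laminar; f = 64/Re ≈ 0.908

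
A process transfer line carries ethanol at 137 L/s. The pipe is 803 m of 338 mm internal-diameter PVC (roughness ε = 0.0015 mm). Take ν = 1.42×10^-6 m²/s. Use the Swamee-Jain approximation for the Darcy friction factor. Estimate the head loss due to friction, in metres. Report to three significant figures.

V = 4Q/(πD²) = 4·0.137/(π·0.338²) = 1.527 m/s
Re = VD/ν = 1.527·0.338/1.42×10^-6 = 3.63×10^5 → turbulent
ε/D = 0.0015/338 = 4.44×10^-6
Swamee-Jain: f = 0.01393
h_f = f(L/D)V²/(2g) = 0.01393·(803/0.338)·1.527²/(2·9.81) = 3.932 m

h_f ≈ 3.93 m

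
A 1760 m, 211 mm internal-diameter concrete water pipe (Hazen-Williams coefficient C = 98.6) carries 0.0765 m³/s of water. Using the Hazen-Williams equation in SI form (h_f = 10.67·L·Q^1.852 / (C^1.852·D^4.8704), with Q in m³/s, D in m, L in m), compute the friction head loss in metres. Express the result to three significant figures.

h_f = 10.67·1760·0.0765^1.852 / (98.6^1.852·0.211^4.8704) = 63.76 m

h_f ≈ 63.8 m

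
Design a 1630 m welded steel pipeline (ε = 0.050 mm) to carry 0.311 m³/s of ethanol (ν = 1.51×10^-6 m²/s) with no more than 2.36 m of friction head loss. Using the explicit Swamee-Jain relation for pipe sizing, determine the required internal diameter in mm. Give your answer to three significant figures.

D ≈ 611 mm

Swamee-Jain (Type III): D = 0.66·[ε^1.25·(LQ²/(gh_f))^4.75 + ν·Q^9.4·(L/(gh_f))^5.2]^0.04
LQ²/(gh_f) = 6.810; L/(gh_f) = 70.41
Term 1 = ε^1.25·(…)^4.75 = 0.0381; Term 2 = ν·Q^9.4·(…)^5.2 = 0.104
D = 0.66·(0.0381 + 0.104)^0.04 = 0.6105 m = 611 mm
Check: V = 1.06 m/s, Re = 4.30×10^5, f = 0.01453, h_f = 2.23 m ≈ 2.36 m ✓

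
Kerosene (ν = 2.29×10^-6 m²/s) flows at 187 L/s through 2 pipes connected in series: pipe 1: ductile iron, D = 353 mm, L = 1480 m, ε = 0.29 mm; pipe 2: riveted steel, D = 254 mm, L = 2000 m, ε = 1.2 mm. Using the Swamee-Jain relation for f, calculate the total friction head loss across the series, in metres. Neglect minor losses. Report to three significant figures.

Pipe 1: V = 1.911 m/s, Re = 2.95×10^5, ε/D = 8.22×10^-4, f = 0.01999, h_1 = f(L/D)V²/2g = 15.59 m
Pipe 2: V = 3.690 m/s, Re = 4.09×10^5, ε/D = 0.00472, f = 0.03021, h_2 = f(L/D)V²/2g = 165.1 m
Series → Q common, losses add: H = Σh = 180.7 m

H ≈ 181 m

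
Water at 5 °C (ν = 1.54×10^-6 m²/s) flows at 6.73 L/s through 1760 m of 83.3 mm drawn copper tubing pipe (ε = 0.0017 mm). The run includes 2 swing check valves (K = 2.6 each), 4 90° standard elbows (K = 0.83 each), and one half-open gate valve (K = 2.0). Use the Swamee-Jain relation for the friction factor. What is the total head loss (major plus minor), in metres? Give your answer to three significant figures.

V = 4Q/(πD²) = 1.235 m/s; V²/2g = 0.07773 m
Re = 6.68×10^4, ε/D = 2.04×10^-5 → f = 0.01957 (Swamee-Jain)
Major: h_f = f(L/D)·V²/2g = 0.01957·21128·0.07773 = 32.14 m
Minor: ΣK = 10.5; h_m = ΣK·V²/2g = 0.8177 m
Total H_L = 32.14 + 0.8177 = 32.95 m

H_L ≈ 33.0 m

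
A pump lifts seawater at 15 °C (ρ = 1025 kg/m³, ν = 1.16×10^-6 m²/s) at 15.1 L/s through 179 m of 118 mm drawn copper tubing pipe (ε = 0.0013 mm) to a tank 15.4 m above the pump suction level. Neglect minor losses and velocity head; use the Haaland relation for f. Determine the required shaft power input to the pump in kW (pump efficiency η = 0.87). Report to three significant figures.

V = 4Q/(πD²) = 1.381 m/s; Re = 1.40×10^5; ε/D = 1.10×10^-5; f = 0.01667
h_f = f(L/D)V²/2g = 2.458 m
Total head H = z + h_f = 15.4 + 2.458 = 17.86 m
P_hyd = ρgQH = 1025·9.81·0.0151·17.86 = 2.711 kW
P_shaft = P_hyd/η = 2.711/0.87 = 3.117 kW

P_shaft ≈ 3.12 kW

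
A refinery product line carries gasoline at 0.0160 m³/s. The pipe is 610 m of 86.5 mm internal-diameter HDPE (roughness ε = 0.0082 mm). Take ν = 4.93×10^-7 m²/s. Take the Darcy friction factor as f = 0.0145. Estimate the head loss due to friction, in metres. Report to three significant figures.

V = 4Q/(πD²) = 4·0.0160/(π·0.0865²) = 2.723 m/s
h_f = f(L/D)V²/(2g) = 0.01450·(610/0.0865)·2.723²/(2·9.81) = 38.63 m

h_f ≈ 38.6 m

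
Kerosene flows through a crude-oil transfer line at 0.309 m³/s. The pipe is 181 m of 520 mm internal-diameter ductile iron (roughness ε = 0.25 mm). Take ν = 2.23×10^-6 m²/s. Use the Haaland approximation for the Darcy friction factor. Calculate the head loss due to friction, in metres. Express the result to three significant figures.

h_f ≈ 0.669 m

V = 4Q/(πD²) = 4·0.309/(π·0.520²) = 1.455 m/s
Re = VD/ν = 1.455·0.520/2.23×10^-6 = 3.39×10^5 → turbulent
ε/D = 0.25/520 = 4.81×10^-4
Haaland: f = 0.01782
h_f = f(L/D)V²/(2g) = 0.01782·(181/0.520)·1.455²/(2·9.81) = 0.6692 m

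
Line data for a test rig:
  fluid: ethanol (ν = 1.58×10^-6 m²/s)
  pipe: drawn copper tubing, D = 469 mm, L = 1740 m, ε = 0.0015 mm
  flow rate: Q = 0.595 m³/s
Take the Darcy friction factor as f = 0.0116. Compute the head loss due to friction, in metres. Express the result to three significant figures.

h_f ≈ 26.0 m

V = 4Q/(πD²) = 4·0.595/(π·0.469²) = 3.444 m/s
h_f = f(L/D)V²/(2g) = 0.01160·(1740/0.469)·3.444²/(2·9.81) = 26.02 m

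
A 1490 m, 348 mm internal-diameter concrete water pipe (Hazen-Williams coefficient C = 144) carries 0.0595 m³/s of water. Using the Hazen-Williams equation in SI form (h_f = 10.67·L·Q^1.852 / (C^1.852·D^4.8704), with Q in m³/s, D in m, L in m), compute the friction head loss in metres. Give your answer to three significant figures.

h_f ≈ 1.47 m

h_f = 10.67·1490·0.0595^1.852 / (144^1.852·0.348^4.8704) = 1.469 m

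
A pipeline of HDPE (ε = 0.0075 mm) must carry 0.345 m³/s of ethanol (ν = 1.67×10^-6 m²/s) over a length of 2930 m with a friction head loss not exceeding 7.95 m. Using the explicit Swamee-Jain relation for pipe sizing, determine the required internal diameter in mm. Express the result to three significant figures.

D ≈ 553 mm

Swamee-Jain (Type III): D = 0.66·[ε^1.25·(LQ²/(gh_f))^4.75 + ν·Q^9.4·(L/(gh_f))^5.2]^0.04
LQ²/(gh_f) = 4.472; L/(gh_f) = 37.57
Term 1 = ε^1.25·(…)^4.75 = 4.83×10^-4; Term 2 = ν·Q^9.4·(…)^5.2 = 0.0117
D = 0.66·(4.83×10^-4 + 0.0117)^0.04 = 0.5533 m = 553 mm
Check: V = 1.43 m/s, Re = 4.75×10^5, f = 0.01342, h_f = 7.46 m ≈ 7.95 m ✓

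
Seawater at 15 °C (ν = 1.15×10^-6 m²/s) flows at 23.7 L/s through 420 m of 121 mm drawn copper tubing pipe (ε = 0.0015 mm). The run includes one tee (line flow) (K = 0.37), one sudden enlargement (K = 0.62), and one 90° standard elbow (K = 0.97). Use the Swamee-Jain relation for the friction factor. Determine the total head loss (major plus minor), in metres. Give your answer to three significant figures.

V = 4Q/(πD²) = 2.061 m/s; V²/2g = 0.2165 m
Re = 2.17×10^5, ε/D = 1.24×10^-5 → f = 0.01541 (Swamee-Jain)
Major: h_f = f(L/D)·V²/2g = 0.01541·3471·0.2165 = 11.58 m
Minor: ΣK = 1.96; h_m = ΣK·V²/2g = 0.4244 m
Total H_L = 11.58 + 0.4244 = 12.01 m

H_L ≈ 12.0 m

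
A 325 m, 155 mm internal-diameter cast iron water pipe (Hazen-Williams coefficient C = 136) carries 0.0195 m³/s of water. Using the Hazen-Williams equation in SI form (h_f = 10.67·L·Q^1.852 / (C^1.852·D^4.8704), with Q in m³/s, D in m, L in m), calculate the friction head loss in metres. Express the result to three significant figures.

h_f = 10.67·325·0.0195^1.852 / (136^1.852·0.155^4.8704) = 2.319 m

h_f ≈ 2.32 m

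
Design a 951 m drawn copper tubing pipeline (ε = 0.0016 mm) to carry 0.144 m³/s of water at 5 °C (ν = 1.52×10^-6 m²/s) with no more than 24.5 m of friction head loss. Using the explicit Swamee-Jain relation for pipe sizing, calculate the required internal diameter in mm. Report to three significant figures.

Swamee-Jain (Type III): D = 0.66·[ε^1.25·(LQ²/(gh_f))^4.75 + ν·Q^9.4·(L/(gh_f))^5.2]^0.04
LQ²/(gh_f) = 0.08205; L/(gh_f) = 3.957
Term 1 = ε^1.25·(…)^4.75 = 3.95×10^-13; Term 2 = ν·Q^9.4·(…)^5.2 = 2.38×10^-11
D = 0.66·(3.95×10^-13 + 2.38×10^-11)^0.04 = 0.2483 m = 248 mm
Check: V = 2.97 m/s, Re = 4.86×10^5, f = 0.01326, h_f = 22.9 m ≈ 24.5 m ✓

D ≈ 248 mm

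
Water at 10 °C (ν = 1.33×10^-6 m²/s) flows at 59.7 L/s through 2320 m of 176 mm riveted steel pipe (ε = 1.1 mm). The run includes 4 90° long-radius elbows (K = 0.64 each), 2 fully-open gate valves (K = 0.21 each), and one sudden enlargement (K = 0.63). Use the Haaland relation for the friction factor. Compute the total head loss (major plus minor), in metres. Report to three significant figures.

H_L ≈ 134 m

V = 4Q/(πD²) = 2.454 m/s; V²/2g = 0.3069 m
Re = 3.25×10^5, ε/D = 0.00625 → f = 0.03282 (Haaland)
Major: h_f = f(L/D)·V²/2g = 0.03282·13182·0.3069 = 132.8 m
Minor: ΣK = 3.61; h_m = ΣK·V²/2g = 1.108 m
Total H_L = 132.8 + 1.108 = 133.9 m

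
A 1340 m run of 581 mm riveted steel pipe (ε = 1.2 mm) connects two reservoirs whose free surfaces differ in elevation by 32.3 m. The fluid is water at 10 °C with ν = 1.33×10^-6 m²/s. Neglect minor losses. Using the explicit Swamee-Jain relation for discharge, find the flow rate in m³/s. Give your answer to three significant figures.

Swamee-Jain (Type II): Q = -0.965·√(gD⁵h_f/L)·ln[ε/(3.7D) + √(3.17ν²L/(gD³h_f))]
√(gD⁵h_f/L) = √(9.81·0.581⁵·32.3/1340) = 0.1251
ε/(3.7D) = 5.58×10^-4; √(3.17ν²L/(gD³h_f)) = 1.10×10^-5
Q = -0.965·0.1251·ln(5.692×10^-4) = 0.9021 m³/s
Check: V = 3.40 m/s, Re = 1.49×10^6, f = 0.02380, h_f = 32.4 m ≈ 32.3 m ✓

Q ≈ 0.902 m³/s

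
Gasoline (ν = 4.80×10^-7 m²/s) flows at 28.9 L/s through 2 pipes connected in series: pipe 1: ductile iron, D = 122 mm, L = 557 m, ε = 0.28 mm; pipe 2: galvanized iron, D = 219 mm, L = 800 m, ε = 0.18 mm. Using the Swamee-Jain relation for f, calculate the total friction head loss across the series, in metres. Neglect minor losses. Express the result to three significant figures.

Pipe 1: V = 2.472 m/s, Re = 6.28×10^5, ε/D = 0.00230, f = 0.02466, h_1 = f(L/D)V²/2g = 35.08 m
Pipe 2: V = 0.7672 m/s, Re = 3.50×10^5, ε/D = 8.22×10^-4, f = 0.01982, h_2 = f(L/D)V²/2g = 2.172 m
Series → Q common, losses add: H = Σh = 37.25 m

H ≈ 37.3 m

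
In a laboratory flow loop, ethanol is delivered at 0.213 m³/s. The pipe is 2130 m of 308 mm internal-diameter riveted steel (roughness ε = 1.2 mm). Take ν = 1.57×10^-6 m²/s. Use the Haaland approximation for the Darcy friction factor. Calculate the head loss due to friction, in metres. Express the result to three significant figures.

V = 4Q/(πD²) = 4·0.213/(π·0.308²) = 2.859 m/s
Re = VD/ν = 2.859·0.308/1.57×10^-6 = 5.61×10^5 → turbulent
ε/D = 1.2/308 = 0.00390
Haaland: f = 0.02844
h_f = f(L/D)V²/(2g) = 0.02844·(2130/0.308)·2.859²/(2·9.81) = 81.92 m

h_f ≈ 81.9 m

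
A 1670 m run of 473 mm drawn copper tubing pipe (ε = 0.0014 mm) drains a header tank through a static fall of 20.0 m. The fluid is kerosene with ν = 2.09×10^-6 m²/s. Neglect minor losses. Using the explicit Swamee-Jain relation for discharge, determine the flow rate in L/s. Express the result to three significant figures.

Swamee-Jain (Type II): Q = -0.965·√(gD⁵h_f/L)·ln[ε/(3.7D) + √(3.17ν²L/(gD³h_f))]
√(gD⁵h_f/L) = √(9.81·0.473⁵·20.0/1670) = 0.05274
ε/(3.7D) = 8.00×10^-7; √(3.17ν²L/(gD³h_f)) = 3.34×10^-5
Q = -0.965·0.05274·ln(3.417×10^-5) = 0.5234 m³/s
Check: V = 2.98 m/s, Re = 6.74×10^5, f = 0.01248, h_f = 19.9 m ≈ 20.0 m ✓

Q ≈ 523 L/s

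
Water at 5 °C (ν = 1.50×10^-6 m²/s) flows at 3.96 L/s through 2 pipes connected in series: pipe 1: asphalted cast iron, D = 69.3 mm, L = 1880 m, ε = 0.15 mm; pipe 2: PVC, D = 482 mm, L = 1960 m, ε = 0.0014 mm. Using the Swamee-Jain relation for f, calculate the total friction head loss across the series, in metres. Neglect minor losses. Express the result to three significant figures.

Pipe 1: V = 1.050 m/s, Re = 4.85×10^4, ε/D = 0.00216, f = 0.02723, h_1 = f(L/D)V²/2g = 41.50 m
Pipe 2: V = 0.02170 m/s, Re = 6970, ε/D = 2.90×10^-6, f = 0.03429, h_2 = f(L/D)V²/2g = 0.003348 m
Series → Q common, losses add: H = Σh = 41.50 m

H ≈ 41.5 m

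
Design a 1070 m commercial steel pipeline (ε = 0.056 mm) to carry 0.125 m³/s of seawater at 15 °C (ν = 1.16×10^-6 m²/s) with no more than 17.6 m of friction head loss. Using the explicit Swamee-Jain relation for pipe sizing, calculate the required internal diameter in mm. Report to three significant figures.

D ≈ 265 mm

Swamee-Jain (Type III): D = 0.66·[ε^1.25·(LQ²/(gh_f))^4.75 + ν·Q^9.4·(L/(gh_f))^5.2]^0.04
LQ²/(gh_f) = 0.09683; L/(gh_f) = 6.197
Term 1 = ε^1.25·(…)^4.75 = 7.39×10^-11; Term 2 = ν·Q^9.4·(…)^5.2 = 4.95×10^-11
D = 0.66·(7.39×10^-11 + 4.95×10^-11)^0.04 = 0.2650 m = 265 mm
Check: V = 2.27 m/s, Re = 5.18×10^5, f = 0.01557, h_f = 16.5 m ≈ 17.6 m ✓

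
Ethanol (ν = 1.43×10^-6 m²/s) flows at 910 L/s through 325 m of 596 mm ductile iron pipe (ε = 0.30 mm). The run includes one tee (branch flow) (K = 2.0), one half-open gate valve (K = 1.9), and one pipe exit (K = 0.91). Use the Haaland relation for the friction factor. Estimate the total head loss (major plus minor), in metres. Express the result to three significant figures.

H_L ≈ 7.66 m

V = 4Q/(πD²) = 3.262 m/s; V²/2g = 0.5423 m
Re = 1.36×10^6, ε/D = 5.03×10^-4 → f = 0.01708 (Haaland)
Major: h_f = f(L/D)·V²/2g = 0.01708·545.3·0.5423 = 5.052 m
Minor: ΣK = 4.81; h_m = ΣK·V²/2g = 2.608 m
Total H_L = 5.052 + 2.608 = 7.660 m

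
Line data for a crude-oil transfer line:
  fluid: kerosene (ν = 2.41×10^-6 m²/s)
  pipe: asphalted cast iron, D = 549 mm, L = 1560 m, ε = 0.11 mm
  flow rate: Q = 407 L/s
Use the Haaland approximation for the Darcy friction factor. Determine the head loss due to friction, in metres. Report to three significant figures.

h_f ≈ 6.69 m

V = 4Q/(πD²) = 4·0.407/(π·0.549²) = 1.719 m/s
Re = VD/ν = 1.719·0.549/2.41×10^-6 = 3.92×10^5 → turbulent
ε/D = 0.11/549 = 2.00×10^-4
Haaland: f = 0.01563
h_f = f(L/D)V²/(2g) = 0.01563·(1560/0.549)·1.719²/(2·9.81) = 6.692 m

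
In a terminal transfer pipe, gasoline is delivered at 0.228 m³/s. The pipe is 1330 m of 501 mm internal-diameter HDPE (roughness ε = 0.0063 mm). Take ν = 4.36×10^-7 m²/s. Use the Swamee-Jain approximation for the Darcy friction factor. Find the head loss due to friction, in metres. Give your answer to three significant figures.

V = 4Q/(πD²) = 4·0.228/(π·0.501²) = 1.157 m/s
Re = VD/ν = 1.157·0.501/4.36×10^-7 = 1.33×10^6 → turbulent
ε/D = 0.0063/501 = 1.26×10^-5
Swamee-Jain: f = 0.01143
h_f = f(L/D)V²/(2g) = 0.01143·(1330/0.501)·1.157²/(2·9.81) = 2.069 m

h_f ≈ 2.07 m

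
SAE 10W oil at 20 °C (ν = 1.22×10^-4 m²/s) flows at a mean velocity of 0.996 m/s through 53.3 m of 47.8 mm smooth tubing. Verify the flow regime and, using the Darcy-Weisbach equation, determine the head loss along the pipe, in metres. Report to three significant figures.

h_f ≈ 9.25 m

Re = VD/ν = 0.996·0.04780/1.22×10^-4 = 390 → laminar (Re < 2300)
f = 64/Re = 0.1640
h_f = f(L/D)V²/(2g) = 0.1640·(53.3/0.04780)·0.996²/(2·9.81) = 9.246 m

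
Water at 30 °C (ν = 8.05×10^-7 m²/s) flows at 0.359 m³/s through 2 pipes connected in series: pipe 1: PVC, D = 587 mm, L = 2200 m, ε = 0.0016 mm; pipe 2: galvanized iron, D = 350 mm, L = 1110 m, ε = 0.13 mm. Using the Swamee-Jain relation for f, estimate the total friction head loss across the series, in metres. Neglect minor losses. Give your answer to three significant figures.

Pipe 1: V = 1.327 m/s, Re = 9.67×10^5, ε/D = 2.73×10^-6, f = 0.01174, h_1 = f(L/D)V²/2g = 3.946 m
Pipe 2: V = 3.731 m/s, Re = 1.62×10^6, ε/D = 3.71×10^-4, f = 0.01612, h_2 = f(L/D)V²/2g = 36.27 m
Series → Q common, losses add: H = Σh = 40.22 m

H ≈ 40.2 m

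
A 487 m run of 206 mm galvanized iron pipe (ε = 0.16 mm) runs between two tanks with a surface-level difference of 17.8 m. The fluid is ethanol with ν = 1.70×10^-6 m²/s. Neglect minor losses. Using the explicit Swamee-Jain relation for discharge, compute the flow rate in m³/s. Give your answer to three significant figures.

Q ≈ 0.0917 m³/s

Swamee-Jain (Type II): Q = -0.965·√(gD⁵h_f/L)·ln[ε/(3.7D) + √(3.17ν²L/(gD³h_f))]
√(gD⁵h_f/L) = √(9.81·0.206⁵·17.8/487) = 0.01153
ε/(3.7D) = 2.10×10^-4; √(3.17ν²L/(gD³h_f)) = 5.41×10^-5
Q = -0.965·0.01153·ln(2.640×10^-4) = 0.09170 m³/s
Check: V = 2.75 m/s, Re = 3.33×10^5, f = 0.01965, h_f = 17.9 m ≈ 17.8 m ✓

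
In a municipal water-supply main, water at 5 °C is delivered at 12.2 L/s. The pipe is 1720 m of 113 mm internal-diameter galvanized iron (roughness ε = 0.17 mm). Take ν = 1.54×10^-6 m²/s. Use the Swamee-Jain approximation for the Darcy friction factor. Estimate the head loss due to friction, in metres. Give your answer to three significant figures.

V = 4Q/(πD²) = 4·0.0122/(π·0.113²) = 1.217 m/s
Re = VD/ν = 1.217·0.113/1.54×10^-6 = 8.93×10^4 → turbulent
ε/D = 0.17/113 = 0.00150
Swamee-Jain: f = 0.02417
h_f = f(L/D)V²/(2g) = 0.02417·(1720/0.113)·1.217²/(2·9.81) = 27.75 m

h_f ≈ 27.7 m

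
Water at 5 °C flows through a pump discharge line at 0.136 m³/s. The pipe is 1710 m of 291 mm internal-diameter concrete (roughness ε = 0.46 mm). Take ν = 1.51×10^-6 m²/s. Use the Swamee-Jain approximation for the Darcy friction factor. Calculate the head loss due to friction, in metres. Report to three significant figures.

V = 4Q/(πD²) = 4·0.136/(π·0.291²) = 2.045 m/s
Re = VD/ν = 2.045·0.291/1.51×10^-6 = 3.94×10^5 → turbulent
ε/D = 0.46/291 = 0.00158
Swamee-Jain: f = 0.02270
h_f = f(L/D)V²/(2g) = 0.02270·(1710/0.291)·2.045²/(2·9.81) = 28.43 m

h_f ≈ 28.4 m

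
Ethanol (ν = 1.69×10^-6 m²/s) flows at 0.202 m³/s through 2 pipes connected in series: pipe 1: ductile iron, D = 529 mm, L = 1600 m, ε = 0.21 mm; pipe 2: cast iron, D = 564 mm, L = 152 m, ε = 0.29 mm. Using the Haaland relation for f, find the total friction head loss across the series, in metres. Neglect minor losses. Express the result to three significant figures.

Pipe 1: V = 0.9191 m/s, Re = 2.88×10^5, ε/D = 3.97×10^-4, f = 0.01751, h_1 = f(L/D)V²/2g = 2.279 m
Pipe 2: V = 0.8085 m/s, Re = 2.70×10^5, ε/D = 5.14×10^-4, f = 0.01828, h_2 = f(L/D)V²/2g = 0.1642 m
Series → Q common, losses add: H = Σh = 2.444 m

H ≈ 2.44 m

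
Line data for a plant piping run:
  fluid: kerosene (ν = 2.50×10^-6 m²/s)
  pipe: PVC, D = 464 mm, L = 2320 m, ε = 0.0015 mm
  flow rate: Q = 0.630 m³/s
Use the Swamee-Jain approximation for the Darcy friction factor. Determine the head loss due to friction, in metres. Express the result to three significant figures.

h_f ≈ 44.0 m

V = 4Q/(πD²) = 4·0.630/(π·0.464²) = 3.726 m/s
Re = VD/ν = 3.726·0.464/2.50×10^-6 = 6.92×10^5 → turbulent
ε/D = 0.0015/464 = 3.23×10^-6
Swamee-Jain: f = 0.01243
h_f = f(L/D)V²/(2g) = 0.01243·(2320/0.464)·3.726²/(2·9.81) = 43.96 m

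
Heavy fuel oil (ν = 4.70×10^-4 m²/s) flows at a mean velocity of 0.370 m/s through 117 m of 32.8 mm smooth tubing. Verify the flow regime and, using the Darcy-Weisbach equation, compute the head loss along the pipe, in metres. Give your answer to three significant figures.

h_f ≈ 61.7 m

Re = VD/ν = 0.370·0.03280/4.70×10^-4 = 25.8 → laminar (Re < 2300)
f = 64/Re = 2.479
h_f = f(L/D)V²/(2g) = 2.479·(117/0.03280)·0.370²/(2·9.81) = 61.69 m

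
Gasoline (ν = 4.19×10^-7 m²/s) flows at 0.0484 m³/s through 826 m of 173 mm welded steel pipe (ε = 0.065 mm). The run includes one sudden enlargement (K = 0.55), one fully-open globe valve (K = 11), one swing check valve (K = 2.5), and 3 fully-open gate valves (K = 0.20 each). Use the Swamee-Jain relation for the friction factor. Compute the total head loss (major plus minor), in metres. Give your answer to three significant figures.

H_L ≈ 20.2 m

V = 4Q/(πD²) = 2.059 m/s; V²/2g = 0.2161 m
Re = 8.50×10^5, ε/D = 3.76×10^-4 → f = 0.01650 (Swamee-Jain)
Major: h_f = f(L/D)·V²/2g = 0.01650·4775·0.2161 = 17.02 m
Minor: ΣK = 14.7; h_m = ΣK·V²/2g = 3.166 m
Total H_L = 17.02 + 3.166 = 20.19 m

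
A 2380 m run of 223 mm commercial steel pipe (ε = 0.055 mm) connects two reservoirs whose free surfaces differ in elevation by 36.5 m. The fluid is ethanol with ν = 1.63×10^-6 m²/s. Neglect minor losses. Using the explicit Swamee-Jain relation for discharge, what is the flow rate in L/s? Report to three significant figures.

Q ≈ 78.1 L/s

Swamee-Jain (Type II): Q = -0.965·√(gD⁵h_f/L)·ln[ε/(3.7D) + √(3.17ν²L/(gD³h_f))]
√(gD⁵h_f/L) = √(9.81·0.223⁵·36.5/2380) = 0.009109
ε/(3.7D) = 6.67×10^-5; √(3.17ν²L/(gD³h_f)) = 7.11×10^-5
Q = -0.965·0.009109·ln(1.377×10^-4) = 0.07815 m³/s
Check: V = 2.00 m/s, Re = 2.74×10^5, f = 0.01683, h_f = 36.7 m ≈ 36.5 m ✓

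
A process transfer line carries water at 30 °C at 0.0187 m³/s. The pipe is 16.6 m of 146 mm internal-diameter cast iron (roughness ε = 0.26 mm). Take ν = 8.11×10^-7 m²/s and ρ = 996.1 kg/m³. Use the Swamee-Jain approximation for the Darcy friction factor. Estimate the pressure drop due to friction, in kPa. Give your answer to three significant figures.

Δp ≈ 1.68 kPa

V = 4Q/(πD²) = 4·0.0187/(π·0.146²) = 1.117 m/s
Re = VD/ν = 1.117·0.146/8.11×10^-7 = 2.01×10^5 → turbulent
ε/D = 0.26/146 = 0.00178
Swamee-Jain: f = 0.02384
h_f = f(L/D)V²/(2g) = 0.02384·(16.6/0.146)·1.117²/(2·9.81) = 0.1724 m
Δp = ρg·h_f = 996.1·9.81·0.1724 = 1.685 kPa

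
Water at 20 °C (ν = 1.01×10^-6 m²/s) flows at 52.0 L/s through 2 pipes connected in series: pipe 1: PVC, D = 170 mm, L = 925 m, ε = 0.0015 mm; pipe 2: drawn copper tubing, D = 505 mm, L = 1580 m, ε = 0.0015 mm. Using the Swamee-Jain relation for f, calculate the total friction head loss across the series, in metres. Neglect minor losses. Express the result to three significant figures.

Pipe 1: V = 2.291 m/s, Re = 3.86×10^5, ε/D = 8.82×10^-6, f = 0.01384, h_1 = f(L/D)V²/2g = 20.15 m
Pipe 2: V = 0.2596 m/s, Re = 1.30×10^5, ε/D = 2.97×10^-6, f = 0.01695, h_2 = f(L/D)V²/2g = 0.1822 m
Series → Q common, losses add: H = Σh = 20.33 m

H ≈ 20.3 m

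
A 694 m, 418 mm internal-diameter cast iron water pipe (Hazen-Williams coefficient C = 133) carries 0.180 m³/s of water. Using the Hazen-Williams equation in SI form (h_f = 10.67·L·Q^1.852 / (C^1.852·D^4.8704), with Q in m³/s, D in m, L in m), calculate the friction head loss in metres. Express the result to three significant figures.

h_f ≈ 2.52 m

h_f = 10.67·694·0.180^1.852 / (133^1.852·0.418^4.8704) = 2.523 m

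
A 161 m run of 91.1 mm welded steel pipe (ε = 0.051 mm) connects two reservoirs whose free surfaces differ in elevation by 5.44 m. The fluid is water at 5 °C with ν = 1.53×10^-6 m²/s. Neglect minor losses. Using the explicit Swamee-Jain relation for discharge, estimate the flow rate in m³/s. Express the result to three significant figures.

Q ≈ 0.0112 m³/s

Swamee-Jain (Type II): Q = -0.965·√(gD⁵h_f/L)·ln[ε/(3.7D) + √(3.17ν²L/(gD³h_f))]
√(gD⁵h_f/L) = √(9.81·0.0911⁵·5.44/161) = 0.001442
ε/(3.7D) = 1.51×10^-4; √(3.17ν²L/(gD³h_f)) = 1.72×10^-4
Q = -0.965·0.001442·ln(3.234×10^-4) = 0.01118 m³/s
Check: V = 1.72 m/s, Re = 1.02×10^5, f = 0.02062, h_f = 5.47 m ≈ 5.44 m ✓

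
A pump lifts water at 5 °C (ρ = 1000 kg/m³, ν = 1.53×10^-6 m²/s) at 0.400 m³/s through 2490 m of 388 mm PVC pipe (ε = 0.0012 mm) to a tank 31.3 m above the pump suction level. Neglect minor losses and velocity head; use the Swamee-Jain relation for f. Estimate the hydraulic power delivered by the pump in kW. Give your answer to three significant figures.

V = 4Q/(πD²) = 3.383 m/s; Re = 8.58×10^5; ε/D = 3.09×10^-6; f = 0.01198
h_f = f(L/D)V²/2g = 44.86 m
Total head H = z + h_f = 31.3 + 44.86 = 76.16 m
P_hyd = ρgQH = 1000·9.81·0.400·76.16 = 298.8 kW

P_hyd ≈ 299 kW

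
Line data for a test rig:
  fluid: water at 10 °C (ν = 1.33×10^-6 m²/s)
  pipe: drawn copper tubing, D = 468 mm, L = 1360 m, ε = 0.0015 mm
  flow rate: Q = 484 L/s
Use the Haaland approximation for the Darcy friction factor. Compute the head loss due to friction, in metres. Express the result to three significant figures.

V = 4Q/(πD²) = 4·0.484/(π·0.468²) = 2.814 m/s
Re = VD/ν = 2.814·0.468/1.33×10^-6 = 9.90×10^5 → turbulent
ε/D = 0.0015/468 = 3.21×10^-6
Haaland: f = 0.01166
h_f = f(L/D)V²/(2g) = 0.01166·(1360/0.468)·2.814²/(2·9.81) = 13.67 m

h_f ≈ 13.7 m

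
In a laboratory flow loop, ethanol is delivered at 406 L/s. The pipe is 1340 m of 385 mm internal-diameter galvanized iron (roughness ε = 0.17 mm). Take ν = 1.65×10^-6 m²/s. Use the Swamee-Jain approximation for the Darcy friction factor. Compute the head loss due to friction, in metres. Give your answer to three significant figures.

V = 4Q/(πD²) = 4·0.406/(π·0.385²) = 3.488 m/s
Re = VD/ν = 3.488·0.385/1.65×10^-6 = 8.14×10^5 → turbulent
ε/D = 0.17/385 = 4.42×10^-4
Swamee-Jain: f = 0.01702
h_f = f(L/D)V²/(2g) = 0.01702·(1340/0.385)·3.488²/(2·9.81) = 36.71 m

h_f ≈ 36.7 m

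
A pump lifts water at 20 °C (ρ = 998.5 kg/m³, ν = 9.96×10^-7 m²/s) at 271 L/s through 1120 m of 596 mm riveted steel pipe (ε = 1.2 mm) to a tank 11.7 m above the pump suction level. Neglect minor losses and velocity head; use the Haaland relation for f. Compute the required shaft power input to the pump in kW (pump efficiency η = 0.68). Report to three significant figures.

V = 4Q/(πD²) = 0.9714 m/s; Re = 5.81×10^5; ε/D = 0.00201; f = 0.02379
h_f = f(L/D)V²/2g = 2.150 m
Total head H = z + h_f = 11.7 + 2.150 = 13.85 m
P_hyd = ρgQH = 998.5·9.81·0.271·13.85 = 36.76 kW
P_shaft = P_hyd/η = 36.76/0.68 = 54.06 kW

P_shaft ≈ 54.1 kW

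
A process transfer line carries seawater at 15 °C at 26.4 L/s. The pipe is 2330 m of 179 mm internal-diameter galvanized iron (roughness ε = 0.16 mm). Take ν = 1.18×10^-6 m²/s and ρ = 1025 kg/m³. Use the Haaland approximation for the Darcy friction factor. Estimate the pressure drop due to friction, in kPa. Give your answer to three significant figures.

Δp ≈ 153 kPa

V = 4Q/(πD²) = 4·0.0264/(π·0.179²) = 1.049 m/s
Re = VD/ν = 1.049·0.179/1.18×10^-6 = 1.59×10^5 → turbulent
ε/D = 0.16/179 = 8.94×10^-4
Haaland: f = 0.02078
h_f = f(L/D)V²/(2g) = 0.02078·(2330/0.179)·1.049²/(2·9.81) = 15.17 m
Δp = ρg·h_f = 1025·9.81·15.17 = 152.6 kPa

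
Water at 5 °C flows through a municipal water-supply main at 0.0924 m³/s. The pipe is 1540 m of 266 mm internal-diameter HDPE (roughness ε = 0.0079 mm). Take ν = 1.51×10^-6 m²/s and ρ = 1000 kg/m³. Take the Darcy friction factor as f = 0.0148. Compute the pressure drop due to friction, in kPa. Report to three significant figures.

V = 4Q/(πD²) = 4·0.0924/(π·0.266²) = 1.663 m/s
h_f = f(L/D)V²/(2g) = 0.01480·(1540/0.266)·1.663²/(2·9.81) = 12.07 m
Δp = ρg·h_f = 1000·9.81·12.07 = 118.4 kPa

Δp ≈ 118 kPa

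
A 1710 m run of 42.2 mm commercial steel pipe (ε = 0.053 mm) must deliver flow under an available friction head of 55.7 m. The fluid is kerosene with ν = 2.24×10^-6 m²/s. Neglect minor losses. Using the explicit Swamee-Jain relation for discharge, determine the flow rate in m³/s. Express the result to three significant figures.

Swamee-Jain (Type II): Q = -0.965·√(gD⁵h_f/L)·ln[ε/(3.7D) + √(3.17ν²L/(gD³h_f))]
√(gD⁵h_f/L) = √(9.81·0.0422⁵·55.7/1710) = 2.068×10^-4
ε/(3.7D) = 3.39×10^-4; √(3.17ν²L/(gD³h_f)) = 8.14×10^-4
Q = -0.965·2.068×10^-4·ln(0.001153) = 0.001350 m³/s
Check: V = 0.965 m/s, Re = 1.82×10^4, f = 0.02917, h_f = 56.1 m ≈ 55.7 m ✓

Q ≈ 0.00135 m³/s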